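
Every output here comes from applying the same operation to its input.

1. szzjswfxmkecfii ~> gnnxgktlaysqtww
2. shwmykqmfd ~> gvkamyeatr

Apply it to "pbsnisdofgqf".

dpgbwgrctuet

Each output is the input with this applied: shift every letter 12 places backward in the alphabet (wrapping around).
Applying that to "pbsnisdofgqf" gives "dpgbwgrctuet".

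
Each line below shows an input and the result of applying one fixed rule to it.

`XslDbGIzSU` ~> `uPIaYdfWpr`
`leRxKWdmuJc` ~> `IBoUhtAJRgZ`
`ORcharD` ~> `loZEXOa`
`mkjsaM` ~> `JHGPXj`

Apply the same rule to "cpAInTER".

The transformation: flip the case of every letter, then shift every letter 3 places backward in the alphabet (wrapping around).
Working it through for "cpAInTER": intermediate "CPaiNter", final "ZMxfKqbo".
(Check on "ORcharD": → "orCHARd" → "loZEXOa" ✓)

ZMxfKqbo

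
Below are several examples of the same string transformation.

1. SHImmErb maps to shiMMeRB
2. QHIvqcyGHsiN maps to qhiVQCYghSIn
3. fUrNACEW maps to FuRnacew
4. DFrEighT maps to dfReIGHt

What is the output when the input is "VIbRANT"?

viBrant

Looking at the pairs, the operation is to flip the case of every letter.
So "VIbRANT" becomes "viBrant".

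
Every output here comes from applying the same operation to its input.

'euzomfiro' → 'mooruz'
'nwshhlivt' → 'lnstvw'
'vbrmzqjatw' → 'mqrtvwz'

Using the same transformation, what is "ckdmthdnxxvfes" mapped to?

efhkmnstvxx

Looking at the pairs, the operation is to sort the characters into alphabetical order, then delete the first 3 characters.
Working it through for "ckdmthdnxxvfes": intermediate "cddefhkmnstvxx", final "efhkmnstvxx".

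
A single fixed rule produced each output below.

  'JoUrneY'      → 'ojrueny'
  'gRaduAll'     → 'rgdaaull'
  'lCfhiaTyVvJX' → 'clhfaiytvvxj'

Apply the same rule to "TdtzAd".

What's happening: swap each adjacent pair of characters (1↔2, 3↔4, ...), then convert every letter to lowercase.
Working it through for "TdtzAd": intermediate "dTztdA", final "dtztda".
(Check on "JoUrneY": → "oJrUenY" → "ojrueny" ✓)

dtztda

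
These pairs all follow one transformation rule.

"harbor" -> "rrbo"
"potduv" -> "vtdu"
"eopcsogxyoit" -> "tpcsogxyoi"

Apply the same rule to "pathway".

ythwa

The transformation: delete the first 2 characters, then move the last character to the front.
Starting from "pathway": after the first operation, "thway"; after the second, "ythwa".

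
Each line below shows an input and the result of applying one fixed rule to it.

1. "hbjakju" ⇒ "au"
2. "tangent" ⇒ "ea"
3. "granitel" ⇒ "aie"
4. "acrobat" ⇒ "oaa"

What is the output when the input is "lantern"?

ea

What's happening: move the first 2 characters to the end (rotate left by 2), then keep only the vowels.
Starting from "lantern": after the first operation, "nternla"; after the second, "ea".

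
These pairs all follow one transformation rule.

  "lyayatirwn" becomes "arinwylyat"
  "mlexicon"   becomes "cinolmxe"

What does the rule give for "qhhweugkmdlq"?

The transformation: swap each adjacent pair of characters (1↔2, 3↔4, ...), then swap the front and back halves of the string.
On "qhhweugkmdlq" that produces "kgdmqlhqwhue".

kgdmqlhqwhue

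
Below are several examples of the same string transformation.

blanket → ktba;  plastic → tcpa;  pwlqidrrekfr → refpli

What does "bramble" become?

Each output is the input with this applied: keep every other character starting from the first (positions 1st, 3rd, 5th, ...), then swap the front and back halves of the string.
"bramble" → "babe" → "beba".

beba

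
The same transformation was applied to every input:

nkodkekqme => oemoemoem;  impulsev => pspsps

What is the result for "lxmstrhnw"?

mrwmrwmrw

Looking at the pairs, the operation is to keep one character in every 3, starting at position 3 (positions 3rd, 6th, 9th, ...), then write the whole string 3 times in a row.
Applying both steps to "lxmstrhnw": "mrw", then "mrwmrwmrw".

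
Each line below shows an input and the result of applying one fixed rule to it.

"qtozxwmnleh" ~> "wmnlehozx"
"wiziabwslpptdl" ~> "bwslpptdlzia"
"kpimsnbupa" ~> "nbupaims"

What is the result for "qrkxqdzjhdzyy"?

dzjhdzyykxq

What's happening: delete the first 2 characters, then move the first 3 characters to the end (rotate left by 3).
So "qrkxqdzjhdzyy" becomes "dzjhdzyykxq".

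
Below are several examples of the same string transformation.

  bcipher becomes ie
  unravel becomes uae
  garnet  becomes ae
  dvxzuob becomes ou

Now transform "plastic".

What's happening: swap each adjacent pair of characters (1↔2, 3↔4, ...), then keep only the vowels.
For "plastic" the result is "ai".

ai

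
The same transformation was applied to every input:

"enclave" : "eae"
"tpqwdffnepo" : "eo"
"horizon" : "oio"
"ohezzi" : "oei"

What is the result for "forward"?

Rule — keep only the vowels.
On "forward" that produces "oa".

oa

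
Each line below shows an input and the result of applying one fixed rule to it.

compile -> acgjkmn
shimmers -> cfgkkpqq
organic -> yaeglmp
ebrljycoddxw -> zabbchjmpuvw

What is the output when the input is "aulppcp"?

The pattern: sort the characters into alphabetical order, then shift every letter 2 places backward in the alphabet (wrapping around).
Working it through for "aulppcp": intermediate "aclpppu", final "yajnnns".

yajnnns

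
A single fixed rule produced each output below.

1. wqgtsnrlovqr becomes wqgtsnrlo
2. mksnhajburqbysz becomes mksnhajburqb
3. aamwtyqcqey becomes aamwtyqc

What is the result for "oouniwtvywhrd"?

oouniwtvyw

Looking at the pairs, the operation is to delete the last 3 characters.
For "oouniwtvywhrd" the result is "oouniwtvyw".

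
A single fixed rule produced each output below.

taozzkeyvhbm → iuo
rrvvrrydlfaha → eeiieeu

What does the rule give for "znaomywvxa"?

ai

The pattern: shift every letter 13 places forward in the alphabet (wrapping around) — i.e. ROT13, then keep only the vowels.
For "znaomywvxa" the result is "ai".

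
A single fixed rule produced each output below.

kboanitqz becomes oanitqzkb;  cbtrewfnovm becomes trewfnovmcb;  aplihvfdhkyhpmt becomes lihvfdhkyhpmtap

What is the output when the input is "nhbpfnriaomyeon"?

What's happening: move the first 2 characters to the end (rotate left by 2).
So "nhbpfnriaomyeon" becomes "bpfnriaomyeonnh".

bpfnriaomyeonnh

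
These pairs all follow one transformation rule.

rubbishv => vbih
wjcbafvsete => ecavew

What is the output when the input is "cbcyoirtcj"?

jcorc

What's happening: swap the first and last characters, then keep every other character starting from the first (positions 1st, 3rd, 5th, ...).
So "cbcyoirtcj" becomes "jcorc".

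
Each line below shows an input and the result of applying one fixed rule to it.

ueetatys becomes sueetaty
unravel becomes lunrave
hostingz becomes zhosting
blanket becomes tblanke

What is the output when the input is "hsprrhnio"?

The pattern: move the last character to the front.
On "hsprrhnio" that produces "ohsprrhni".

ohsprrhni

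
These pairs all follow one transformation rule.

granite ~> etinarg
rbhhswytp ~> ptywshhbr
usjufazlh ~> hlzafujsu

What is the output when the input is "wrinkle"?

elknirw

The rule is to reverse the string.
On "wrinkle" that produces "elknirw".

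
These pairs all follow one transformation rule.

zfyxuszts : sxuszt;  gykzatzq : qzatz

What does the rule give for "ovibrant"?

Looking at the pairs, the operation is to delete the first 3 characters, then move the last character to the front.
"ovibrant" → "brant" → "tbran".

tbran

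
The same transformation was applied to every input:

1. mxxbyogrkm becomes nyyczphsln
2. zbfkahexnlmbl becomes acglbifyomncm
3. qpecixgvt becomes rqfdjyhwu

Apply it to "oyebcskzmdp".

What's happening: shift every letter 1 place forward in the alphabet (wrapping around).
For "oyebcskzmdp" the result is "pzfcdtlaneq".

pzfcdtlaneq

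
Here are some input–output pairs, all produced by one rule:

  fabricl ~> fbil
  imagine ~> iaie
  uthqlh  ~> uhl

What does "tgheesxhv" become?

thexv

Looking at the pairs, the operation is to keep every other character starting from the first (positions 1st, 3rd, 5th, ...).
For "tgheesxhv" the result is "thexv".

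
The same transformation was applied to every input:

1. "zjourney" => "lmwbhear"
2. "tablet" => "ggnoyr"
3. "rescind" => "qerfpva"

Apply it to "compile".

What's happening: move the last character to the front, then shift every letter 13 places forward in the alphabet (wrapping around) — i.e. ROT13.
Starting from "compile": after the first operation, "ecompil"; after the second, "rpbzcvy".
(Check on "rescind": → "drescin" → "qerfpva" ✓)

rpbzcvy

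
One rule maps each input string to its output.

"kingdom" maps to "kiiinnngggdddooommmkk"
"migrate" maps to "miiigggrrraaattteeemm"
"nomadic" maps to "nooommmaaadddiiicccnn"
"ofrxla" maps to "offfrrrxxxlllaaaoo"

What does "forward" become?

fooorrrwwwaaarrrdddff

The pattern: repeat every character 3 times, then move the first 2 characters to the end (rotate left by 2).
"forward" → "fffooorrrwwwaaarrrddd" → "fooorrrwwwaaarrrdddff".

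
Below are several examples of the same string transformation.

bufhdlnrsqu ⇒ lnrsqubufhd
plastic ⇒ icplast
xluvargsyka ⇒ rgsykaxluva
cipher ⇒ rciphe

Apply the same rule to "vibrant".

ntvibra

The transformation: move the first 3 characters to the end (rotate left by 3), then move the first 2 characters to the end (rotate left by 2).
Applying both steps to "vibrant": "rantvib", then "ntvibra".
(Check on "bufhdlnrsqu": → "hdlnrsqubuf" → "lnrsqubufhd" ✓)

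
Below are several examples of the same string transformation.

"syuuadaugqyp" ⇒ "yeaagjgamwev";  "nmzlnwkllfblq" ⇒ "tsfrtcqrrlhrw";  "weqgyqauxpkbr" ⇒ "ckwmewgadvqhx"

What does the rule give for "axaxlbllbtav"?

In each case the input is transformed by: shift every letter 6 places forward in the alphabet (wrapping around).
"axaxlbllbtav" → "gdgdrhrrhzgb".

gdgdrhrrhzgb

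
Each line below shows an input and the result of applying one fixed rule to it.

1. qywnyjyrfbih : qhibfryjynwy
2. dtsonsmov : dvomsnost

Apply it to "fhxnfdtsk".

What's happening: move the first character to the end, then reverse the string.
Applying both steps to "fhxnfdtsk": "hxnfdtskf", then "fkstdfnxh".
(Check on "qywnyjyrfbih": → "ywnyjyrfbihq" → "qhibfryjynwy" ✓)

fkstdfnxh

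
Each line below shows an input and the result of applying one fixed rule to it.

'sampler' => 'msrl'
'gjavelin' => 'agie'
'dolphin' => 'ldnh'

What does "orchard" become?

What's happening: keep every other character starting from the first (positions 1st, 3rd, 5th, ...), then swap each adjacent pair of characters (1↔2, 3↔4, ...).
So "orchard" becomes "coda".

coda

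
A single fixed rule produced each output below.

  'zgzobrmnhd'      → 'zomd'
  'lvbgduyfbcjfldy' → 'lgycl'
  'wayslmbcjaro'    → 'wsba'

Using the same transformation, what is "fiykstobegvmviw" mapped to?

Each output is the input with this applied: keep one character in every 3, starting at position 1 (positions 1st, 4th, 7th, ...).
Applying that to "fiykstobegvmviw" gives "fkogv".

fkogv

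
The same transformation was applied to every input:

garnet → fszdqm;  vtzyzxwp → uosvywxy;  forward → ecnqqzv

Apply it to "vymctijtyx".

uwxxlsbish

The rule is to take characters alternately from the front and the back (1st, last, 2nd, 2nd-last, ...), then shift every letter 1 place backward in the alphabet (wrapping around).
"vymctijtyx" → "vxyymtcjti" → "uwxxlsbish".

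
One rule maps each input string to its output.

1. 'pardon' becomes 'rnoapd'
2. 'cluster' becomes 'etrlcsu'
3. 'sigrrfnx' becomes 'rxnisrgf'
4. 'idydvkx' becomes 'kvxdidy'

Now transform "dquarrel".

Rule — swap each adjacent pair of characters (1↔2, 3↔4, ...), then move the last 3 characters to the front (rotate right by 3).
On "dquarrel": the first step gives "qdaurrle", and the second then gives "rleqdaur".
(Check on "cluster": → "lcsuetr" → "etrlcsu" ✓)

rleqdaur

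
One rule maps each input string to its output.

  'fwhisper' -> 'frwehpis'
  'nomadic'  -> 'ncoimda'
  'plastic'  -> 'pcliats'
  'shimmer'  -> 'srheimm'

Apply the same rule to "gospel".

Looking at the pairs, the operation is to take characters alternately from the front and the back (1st, last, 2nd, 2nd-last, ...).
So "gospel" becomes "gloesp".

gloesp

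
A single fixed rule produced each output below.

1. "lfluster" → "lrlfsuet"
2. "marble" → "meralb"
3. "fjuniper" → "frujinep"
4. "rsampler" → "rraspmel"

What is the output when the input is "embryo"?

In each case the input is transformed by: move the last character to the front, then swap each adjacent pair of characters (1↔2, 3↔4, ...).
Starting from "embryo": after the first operation, "oembry"; after the second, "eobmyr".

eobmyr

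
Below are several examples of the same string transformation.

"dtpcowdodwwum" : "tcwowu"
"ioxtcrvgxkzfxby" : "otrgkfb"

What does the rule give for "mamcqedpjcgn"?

acepcn

In each case the input is transformed by: keep every other character starting from the second (positions 2nd, 4th, 6th, ...).
For "mamcqedpjcgn" the result is "acepcn".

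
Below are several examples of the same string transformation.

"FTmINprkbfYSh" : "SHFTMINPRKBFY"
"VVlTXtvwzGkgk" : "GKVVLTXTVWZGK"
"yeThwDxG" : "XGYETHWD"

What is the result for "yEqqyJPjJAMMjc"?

JCYEQQYJPJJAMM

In each case the input is transformed by: move the last 2 characters to the front (rotate right by 2), then convert every letter to uppercase.
Applying that to "yEqqyJPjJAMMjc" gives "JCYEQQYJPJJAMM".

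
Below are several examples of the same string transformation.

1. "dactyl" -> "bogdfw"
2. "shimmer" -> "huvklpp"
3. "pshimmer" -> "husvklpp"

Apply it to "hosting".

Looking at the pairs, the operation is to move the last 2 characters to the front (rotate right by 2), then shift every letter 3 places forward in the alphabet (wrapping around).
Working it through for "hosting": intermediate "nghosti", final "qjkrvwl".

qjkrvwl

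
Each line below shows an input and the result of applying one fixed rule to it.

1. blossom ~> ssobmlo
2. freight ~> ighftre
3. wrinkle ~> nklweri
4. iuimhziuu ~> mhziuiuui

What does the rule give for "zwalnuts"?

The pattern: swap the first and last characters, then move the first 3 characters to the end (rotate left by 3).
So "zwalnuts" becomes "lnutzswa".
(Check on "iuimhziuu": → "uuimhziui" → "mhziuiuui" ✓)

lnutzswa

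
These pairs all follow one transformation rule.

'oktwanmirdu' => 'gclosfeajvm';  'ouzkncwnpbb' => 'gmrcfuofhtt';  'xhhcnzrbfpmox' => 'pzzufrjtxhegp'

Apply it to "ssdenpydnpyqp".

In each case the input is transformed by: shift every letter 8 places backward in the alphabet (wrapping around).
So "ssdenpydnpyqp" becomes "kkvwfhqvfhqih".

kkvwfhqvfhqih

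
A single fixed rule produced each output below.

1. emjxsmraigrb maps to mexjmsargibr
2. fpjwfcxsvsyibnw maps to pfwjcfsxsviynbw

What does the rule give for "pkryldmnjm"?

kpyrdlnmmj

What's happening: swap each adjacent pair of characters (1↔2, 3↔4, ...).
So "pkryldmnjm" becomes "kpyrdlnmmj".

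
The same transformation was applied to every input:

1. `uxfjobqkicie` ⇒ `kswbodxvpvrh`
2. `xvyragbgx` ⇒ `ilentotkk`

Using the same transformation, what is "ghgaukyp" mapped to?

What's happening: shift every letter 13 places forward in the alphabet (wrapping around) — i.e. ROT13, then move the first character to the end.
Doing the same to "ghgaukyp": "utnhxlct".

utnhxlct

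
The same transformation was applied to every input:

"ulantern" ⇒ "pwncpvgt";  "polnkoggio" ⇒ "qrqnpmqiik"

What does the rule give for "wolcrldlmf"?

The pattern: shift every letter 2 places forward in the alphabet (wrapping around), then move the last character to the front.
On "wolcrldlmf": the first step gives "yqnetnfnoh", and the second then gives "hyqnetnfno".

hyqnetnfno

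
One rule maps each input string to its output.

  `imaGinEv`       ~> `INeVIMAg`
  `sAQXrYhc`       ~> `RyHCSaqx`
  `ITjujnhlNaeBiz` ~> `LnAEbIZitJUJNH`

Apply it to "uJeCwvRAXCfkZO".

axcFKzoUjEcWVr

The pattern: swap the front and back halves of the string, then flip the case of every letter.
On "uJeCwvRAXCfkZO": the first step gives "AXCfkZOuJeCwvR", and the second then gives "axcFKzoUjEcWVr".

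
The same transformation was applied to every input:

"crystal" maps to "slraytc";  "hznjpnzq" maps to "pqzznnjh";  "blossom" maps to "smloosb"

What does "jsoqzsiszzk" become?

The rule is to take characters alternately from the front and the back (1st, last, 2nd, 2nd-last, ...), then swap the first and last characters.
On "jsoqzsiszzk": the first step gives "jkszozqszis", and the second then gives "skszozqszij".

skszozqszij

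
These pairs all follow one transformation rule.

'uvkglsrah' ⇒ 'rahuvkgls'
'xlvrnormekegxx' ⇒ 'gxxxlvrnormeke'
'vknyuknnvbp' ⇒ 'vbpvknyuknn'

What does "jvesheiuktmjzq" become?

jzqjvesheiuktm

Looking at the pairs, the operation is to move the last 3 characters to the front (rotate right by 3).
Doing the same to "jvesheiuktmjzq": "jzqjvesheiuktm".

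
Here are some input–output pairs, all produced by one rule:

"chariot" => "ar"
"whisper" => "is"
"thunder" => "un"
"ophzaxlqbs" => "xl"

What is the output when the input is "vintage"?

nt

In each case the input is transformed by: move the last 3 characters to the front (rotate right by 3), then keep only the last 2 characters.
For "vintage" the result is "nt".
(Check on "chariot": → "iotchar" → "ar" ✓)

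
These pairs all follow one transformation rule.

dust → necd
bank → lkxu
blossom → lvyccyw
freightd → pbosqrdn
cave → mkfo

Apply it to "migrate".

In each case the input is transformed by: shift every letter 10 places forward in the alphabet (wrapping around).
Doing the same to "migrate": "wsqbkdo".

wsqbkdo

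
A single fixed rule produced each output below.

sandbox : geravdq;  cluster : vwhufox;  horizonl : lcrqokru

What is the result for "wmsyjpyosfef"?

What's happening: move the first 3 characters to the end (rotate left by 3), then shift every letter 3 places forward in the alphabet (wrapping around).
For "wmsyjpyosfef", step one produces "yjpyosfefwms"; step two turns that into "bmsbrvihizpv".
(Check on "sandbox": → "dboxsan" → "geravdq" ✓)

bmsbrvihizpv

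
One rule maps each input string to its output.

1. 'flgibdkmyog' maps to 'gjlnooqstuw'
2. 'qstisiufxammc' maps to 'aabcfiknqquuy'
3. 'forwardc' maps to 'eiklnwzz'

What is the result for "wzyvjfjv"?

ddeghnrr

The rule is to shift every letter 8 places forward in the alphabet (wrapping around), then sort the characters into alphabetical order.
Starting from "wzyvjfjv": after the first operation, "ehgdrnrd"; after the second, "ddeghnrr".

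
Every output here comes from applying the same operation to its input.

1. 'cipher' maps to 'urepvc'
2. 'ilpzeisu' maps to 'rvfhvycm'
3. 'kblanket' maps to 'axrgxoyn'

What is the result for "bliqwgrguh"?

tethuoyvdj

The rule is to swap the front and back halves of the string, then shift every letter 13 places forward in the alphabet (wrapping around) — i.e. ROT13.
On "bliqwgrguh": the first step gives "grguhbliqw", and the second then gives "tethuoyvdj".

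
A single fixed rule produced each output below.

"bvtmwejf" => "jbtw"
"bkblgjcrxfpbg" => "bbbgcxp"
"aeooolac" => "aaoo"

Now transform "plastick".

In each case the input is transformed by: move the last 2 characters to the front (rotate right by 2), then keep every other character starting from the first (positions 1st, 3rd, 5th, ...).
"plastick" → "ckplasti" → "cpat".

cpat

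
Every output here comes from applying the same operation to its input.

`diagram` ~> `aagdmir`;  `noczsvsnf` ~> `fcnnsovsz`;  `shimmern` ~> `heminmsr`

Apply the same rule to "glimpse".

In each case the input is transformed by: sort the characters into alphabetical order, then swap each adjacent pair of characters (1↔2, 3↔4, ...).
On "glimpse": the first step gives "egilmps", and the second then gives "gelipms".

gelipms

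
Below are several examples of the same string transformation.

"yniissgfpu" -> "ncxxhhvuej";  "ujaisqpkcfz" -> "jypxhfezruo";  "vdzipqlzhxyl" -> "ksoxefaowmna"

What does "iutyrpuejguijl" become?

In each case the input is transformed by: shift every letter 11 places backward in the alphabet (wrapping around).
On "iutyrpuejguijl" that produces "xjingejtyvjxya".

xjingejtyvjxya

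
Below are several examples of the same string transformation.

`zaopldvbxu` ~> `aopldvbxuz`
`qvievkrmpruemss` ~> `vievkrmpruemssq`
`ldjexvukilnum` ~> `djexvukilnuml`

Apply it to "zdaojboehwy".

daojboehwyz

The rule is to move the first character to the end.
So "zdaojboehwy" becomes "daojboehwyz".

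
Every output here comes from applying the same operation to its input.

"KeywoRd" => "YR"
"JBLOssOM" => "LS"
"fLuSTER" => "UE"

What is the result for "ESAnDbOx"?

What's happening: keep one character in every 3, starting at position 3 (positions 3rd, 6th, 9th, ...), then convert every letter to uppercase.
"ESAnDbOx" → "AB".

AB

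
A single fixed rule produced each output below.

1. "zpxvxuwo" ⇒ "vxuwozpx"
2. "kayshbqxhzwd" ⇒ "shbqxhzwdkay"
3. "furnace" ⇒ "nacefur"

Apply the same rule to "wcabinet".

What's happening: move the first 3 characters to the end (rotate left by 3).
Applying that to "wcabinet" gives "binetwca".

binetwca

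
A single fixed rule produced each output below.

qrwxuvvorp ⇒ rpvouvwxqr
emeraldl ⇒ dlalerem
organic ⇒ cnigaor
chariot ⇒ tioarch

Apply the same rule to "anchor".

The rule is to swap each adjacent pair of characters (1↔2, 3↔4, ...), then reverse the string.
"anchor" → "nahcro" → "orchan".

orchan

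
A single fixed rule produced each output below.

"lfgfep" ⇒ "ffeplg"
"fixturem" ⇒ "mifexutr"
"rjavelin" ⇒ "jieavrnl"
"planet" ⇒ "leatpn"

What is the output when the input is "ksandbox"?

kdbaxson

Rule — sort the characters into reverse alphabetical order, then swap the front and back halves of the string.
So "ksandbox" becomes "kdbaxson".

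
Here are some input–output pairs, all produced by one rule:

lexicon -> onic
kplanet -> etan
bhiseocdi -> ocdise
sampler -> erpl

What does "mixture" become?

In each case the input is transformed by: delete the first 3 characters, then move the first 2 characters to the end (rotate left by 2).
Working it through for "mixture": intermediate "ture", final "retu".

retu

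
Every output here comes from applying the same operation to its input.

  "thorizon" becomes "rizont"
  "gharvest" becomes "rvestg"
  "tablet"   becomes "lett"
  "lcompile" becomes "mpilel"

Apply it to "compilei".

In each case the input is transformed by: move the first character to the end, then delete the first 2 characters.
"compilei" → "ompileic" → "pileic".

pileic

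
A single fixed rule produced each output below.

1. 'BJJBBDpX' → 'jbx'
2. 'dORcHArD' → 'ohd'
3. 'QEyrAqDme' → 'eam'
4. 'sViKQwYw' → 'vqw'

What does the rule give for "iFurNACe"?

The transformation: keep one character in every 3, starting at position 2 (positions 2nd, 5th, 8th, ...), then convert every letter to lowercase.
On "iFurNACe" that produces "fne".
(Check on "QEyrAqDme": → "EAm" → "eam" ✓)

fne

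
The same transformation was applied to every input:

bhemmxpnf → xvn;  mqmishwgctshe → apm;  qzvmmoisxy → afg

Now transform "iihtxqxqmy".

yug

The transformation: shift every letter 8 places forward in the alphabet (wrapping around), then keep only the last 3 characters.
Starting from "iihtxqxqmy": after the first operation, "qqpbfyfyug"; after the second, "yug".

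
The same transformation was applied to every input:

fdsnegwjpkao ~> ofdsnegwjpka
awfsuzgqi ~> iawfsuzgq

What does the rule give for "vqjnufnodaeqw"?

What's happening: move the last character to the front.
For "vqjnufnodaeqw" the result is "wvqjnufnodaeq".

wvqjnufnodaeq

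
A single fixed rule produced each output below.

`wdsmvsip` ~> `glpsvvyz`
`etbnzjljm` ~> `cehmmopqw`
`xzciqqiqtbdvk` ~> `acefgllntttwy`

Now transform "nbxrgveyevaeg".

The rule is to shift every letter 3 places forward in the alphabet (wrapping around), then sort the characters into alphabetical order.
"nbxrgveyevaeg" → "qeaujyhbhydhj" → "abdehhhjjquyy".

abdehhhjjquyy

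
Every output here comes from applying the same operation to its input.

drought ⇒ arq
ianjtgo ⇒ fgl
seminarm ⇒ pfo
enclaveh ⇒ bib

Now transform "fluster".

The rule is to keep one character in every 3, starting at position 1 (positions 1st, 4th, 7th, ...), then shift every letter 3 places backward in the alphabet (wrapping around).
"fluster" → "fsr" → "cpo".
(Check on "ianjtgo": → "ijo" → "fgl" ✓)

cpo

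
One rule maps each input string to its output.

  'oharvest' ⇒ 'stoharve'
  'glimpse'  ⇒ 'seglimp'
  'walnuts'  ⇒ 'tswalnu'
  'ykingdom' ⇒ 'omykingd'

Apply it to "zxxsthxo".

xozxxsth

Looking at the pairs, the operation is to move the last 2 characters to the front (rotate right by 2).
"zxxsthxo" → "xozxxsth".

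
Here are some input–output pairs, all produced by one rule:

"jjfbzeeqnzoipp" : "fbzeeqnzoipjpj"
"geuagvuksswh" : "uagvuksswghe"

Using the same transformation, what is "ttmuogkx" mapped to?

muogktxt

What's happening: swap the first and last characters, then move the first 2 characters to the end (rotate left by 2).
"ttmuogkx" → "xtmuogkt" → "muogktxt".
(Check on "geuagvuksswh": → "heuagvuksswg" → "uagvuksswghe" ✓)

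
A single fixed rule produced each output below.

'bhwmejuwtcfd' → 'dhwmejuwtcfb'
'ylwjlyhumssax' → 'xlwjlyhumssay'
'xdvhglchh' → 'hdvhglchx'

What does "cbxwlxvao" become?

Looking at the pairs, the operation is to swap the first and last characters.
Applying that to "cbxwlxvao" gives "obxwlxvac".

obxwlxvac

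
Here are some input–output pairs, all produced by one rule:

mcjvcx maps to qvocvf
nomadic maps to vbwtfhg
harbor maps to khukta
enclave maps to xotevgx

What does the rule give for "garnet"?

The transformation: reverse the string, then shift every letter 7 places backward in the alphabet (wrapping around).
Applying that to "garnet" gives "mxgktz".

mxgktz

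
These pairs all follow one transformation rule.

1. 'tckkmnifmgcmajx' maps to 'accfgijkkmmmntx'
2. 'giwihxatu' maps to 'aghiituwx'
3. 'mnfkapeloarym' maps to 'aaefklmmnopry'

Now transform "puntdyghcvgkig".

cdggghiknptuvy

Rule — sort the characters into alphabetical order.
Applying that to "puntdyghcvgkig" gives "cdggghiknptuvy".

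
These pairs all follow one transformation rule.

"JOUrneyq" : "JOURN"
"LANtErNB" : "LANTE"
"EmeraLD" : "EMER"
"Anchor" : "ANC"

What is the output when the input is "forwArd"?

FORW

The pattern: delete the last 3 characters, then convert every letter to uppercase.
On "forwArd": the first step gives "forw", and the second then gives "FORW".
(Check on "LANtErNB": → "LANtE" → "LANTE" ✓)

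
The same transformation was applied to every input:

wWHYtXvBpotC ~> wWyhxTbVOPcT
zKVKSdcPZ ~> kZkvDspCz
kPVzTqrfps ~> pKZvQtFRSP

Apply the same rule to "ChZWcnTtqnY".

HcwzNCTtNQy

The transformation: flip the case of every letter, then swap each adjacent pair of characters (1↔2, 3↔4, ...).
Starting from "ChZWcnTtqnY": after the first operation, "cHzwCNtTQNy"; after the second, "HcwzNCTtNQy".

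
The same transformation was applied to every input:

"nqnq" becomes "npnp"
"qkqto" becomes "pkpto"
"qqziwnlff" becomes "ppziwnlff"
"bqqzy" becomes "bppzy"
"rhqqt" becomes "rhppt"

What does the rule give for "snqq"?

The rule is to replace every "q" with "p".
Doing the same to "snqq": "snpp".

snpp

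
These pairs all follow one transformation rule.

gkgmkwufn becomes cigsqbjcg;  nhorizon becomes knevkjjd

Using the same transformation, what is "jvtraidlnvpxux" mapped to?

pnwezhjrltqtfr

The transformation: shift every letter 4 places backward in the alphabet (wrapping around), then move the first 2 characters to the end (rotate left by 2).
For "jvtraidlnvpxux" the result is "pnwezhjrltqtfr".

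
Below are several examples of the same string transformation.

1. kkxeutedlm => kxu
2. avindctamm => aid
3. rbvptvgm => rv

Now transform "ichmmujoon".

The pattern: keep every other character starting from the first (positions 1st, 3rd, 5th, ...), then delete the last 2 characters.
So "ichmmujoon" becomes "ihm".

ihm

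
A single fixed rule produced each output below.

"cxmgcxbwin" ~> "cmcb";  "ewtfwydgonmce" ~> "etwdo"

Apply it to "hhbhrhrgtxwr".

hbrrt

In each case the input is transformed by: delete the last 3 characters, then keep every other character starting from the first (positions 1st, 3rd, 5th, ...).
Working it through for "hhbhrhrgtxwr": intermediate "hhbhrhrgt", final "hbrrt".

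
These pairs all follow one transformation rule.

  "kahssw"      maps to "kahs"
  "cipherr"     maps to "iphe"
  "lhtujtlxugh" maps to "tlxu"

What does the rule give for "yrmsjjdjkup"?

The rule is to move the last 2 characters to the front (rotate right by 2), then keep only the last 4 characters.
On "yrmsjjdjkup": the first step gives "upyrmsjjdjk", and the second then gives "jdjk".
(Check on "kahssw": → "swkahs" → "kahs" ✓)

jdjk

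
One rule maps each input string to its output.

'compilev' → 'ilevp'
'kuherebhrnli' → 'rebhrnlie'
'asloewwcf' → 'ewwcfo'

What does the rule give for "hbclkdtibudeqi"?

The transformation: delete the first 3 characters, then move the first character to the end.
Starting from "hbclkdtibudeqi": after the first operation, "lkdtibudeqi"; after the second, "kdtibudeqil".

kdtibudeqil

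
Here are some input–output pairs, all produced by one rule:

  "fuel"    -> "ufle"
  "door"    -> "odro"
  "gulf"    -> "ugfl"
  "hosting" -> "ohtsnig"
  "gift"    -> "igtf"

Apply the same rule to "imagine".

The pattern: swap each adjacent pair of characters (1↔2, 3↔4, ...).
Doing the same to "imagine": "miganie".

miganie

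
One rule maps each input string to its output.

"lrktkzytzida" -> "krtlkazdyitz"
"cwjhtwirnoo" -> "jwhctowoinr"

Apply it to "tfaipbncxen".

The rule is to move the first 2 characters to the end (rotate left by 2), then take characters alternately from the front and the back (1st, last, 2nd, 2nd-last, ...).
"tfaipbncxen" → "afitpnbenxc".

afitpnbenxc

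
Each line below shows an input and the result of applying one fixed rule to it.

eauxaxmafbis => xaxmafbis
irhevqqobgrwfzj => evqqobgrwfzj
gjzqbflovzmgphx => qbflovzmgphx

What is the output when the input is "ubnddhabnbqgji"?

ddhabnbqgji

Looking at the pairs, the operation is to delete the first 3 characters.
For "ubnddhabnbqgji" the result is "ddhabnbqgji".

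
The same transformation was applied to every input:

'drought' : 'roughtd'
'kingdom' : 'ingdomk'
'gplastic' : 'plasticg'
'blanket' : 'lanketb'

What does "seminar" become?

eminars

What's happening: move the first character to the end.
On "seminar" that produces "eminars".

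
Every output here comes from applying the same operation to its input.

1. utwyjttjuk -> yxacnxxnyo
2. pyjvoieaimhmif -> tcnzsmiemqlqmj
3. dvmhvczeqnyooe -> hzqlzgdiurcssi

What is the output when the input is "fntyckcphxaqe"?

What's happening: shift every letter 4 places forward in the alphabet (wrapping around).
So "fntyckcphxaqe" becomes "jrxcgogtlbeui".

jrxcgogtlbeui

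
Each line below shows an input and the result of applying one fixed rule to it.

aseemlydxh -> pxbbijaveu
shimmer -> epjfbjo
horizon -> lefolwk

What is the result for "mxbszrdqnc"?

ujpyownazk

In each case the input is transformed by: shift every letter 3 places backward in the alphabet (wrapping around), then swap each adjacent pair of characters (1↔2, 3↔4, ...).
On "mxbszrdqnc" that produces "ujpyownazk".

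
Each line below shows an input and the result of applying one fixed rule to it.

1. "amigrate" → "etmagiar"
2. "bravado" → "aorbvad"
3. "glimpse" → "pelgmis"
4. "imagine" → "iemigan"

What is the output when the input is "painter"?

trapnie

Rule — swap each adjacent pair of characters (1↔2, 3↔4, ...), then move the last 2 characters to the front (rotate right by 2).
For "painter", step one produces "apnietr"; step two turns that into "trapnie".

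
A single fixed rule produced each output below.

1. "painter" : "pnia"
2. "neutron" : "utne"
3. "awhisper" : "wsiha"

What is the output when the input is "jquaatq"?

uqja

What's happening: delete the last 3 characters, then sort the characters into reverse alphabetical order.
Doing the same to "jquaatq": "uqja".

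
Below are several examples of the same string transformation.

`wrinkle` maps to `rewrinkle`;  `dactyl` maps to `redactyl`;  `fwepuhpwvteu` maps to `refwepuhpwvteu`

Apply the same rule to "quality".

Looking at the pairs, the operation is to prepend "re".
For "quality" the result is "requality".

requality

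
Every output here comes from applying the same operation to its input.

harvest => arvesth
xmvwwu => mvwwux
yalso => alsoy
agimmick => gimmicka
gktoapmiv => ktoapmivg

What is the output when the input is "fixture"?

What's happening: move the first character to the end.
For "fixture" the result is "ixturef".

ixturef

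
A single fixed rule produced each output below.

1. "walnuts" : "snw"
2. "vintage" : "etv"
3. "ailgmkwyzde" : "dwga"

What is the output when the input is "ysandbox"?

ony

The transformation: keep one character in every 3, starting at position 1 (positions 1st, 4th, 7th, ...), then reverse the string.
For "ysandbox", step one produces "yno"; step two turns that into "ony".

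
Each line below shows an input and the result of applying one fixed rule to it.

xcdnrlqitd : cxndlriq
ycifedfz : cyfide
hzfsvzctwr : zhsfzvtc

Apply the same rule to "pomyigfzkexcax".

Rule — delete the last 2 characters, then swap each adjacent pair of characters (1↔2, 3↔4, ...).
Working it through for "pomyigfzkexcax": intermediate "pomyigfzkexc", final "opymgizfekcx".

opymgizfekcx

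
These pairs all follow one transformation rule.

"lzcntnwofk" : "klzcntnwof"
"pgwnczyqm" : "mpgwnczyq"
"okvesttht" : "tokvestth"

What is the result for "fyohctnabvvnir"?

rfyohctnabvvni

Rule — move the last character to the front.
Doing the same to "fyohctnabvvnir": "rfyohctnabvvni".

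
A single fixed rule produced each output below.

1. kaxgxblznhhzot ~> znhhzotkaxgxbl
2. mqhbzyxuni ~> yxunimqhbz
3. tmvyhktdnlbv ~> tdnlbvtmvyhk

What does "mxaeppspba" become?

pspbamxaep

What's happening: swap the front and back halves of the string.
So "mxaeppspba" becomes "pspbamxaep".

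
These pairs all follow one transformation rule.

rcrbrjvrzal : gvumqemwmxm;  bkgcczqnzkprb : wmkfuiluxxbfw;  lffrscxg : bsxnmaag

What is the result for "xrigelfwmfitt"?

oodahragzbdms

Rule — shift every letter 5 places backward in the alphabet (wrapping around), then reverse the string.
On "xrigelfwmfitt" that produces "oodahragzbdms".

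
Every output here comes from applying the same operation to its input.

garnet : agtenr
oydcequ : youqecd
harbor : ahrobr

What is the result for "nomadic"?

Looking at the pairs, the operation is to move the first 2 characters to the end (rotate left by 2), then reverse the string.
Working it through for "nomadic": intermediate "madicno", final "oncidam".

oncidam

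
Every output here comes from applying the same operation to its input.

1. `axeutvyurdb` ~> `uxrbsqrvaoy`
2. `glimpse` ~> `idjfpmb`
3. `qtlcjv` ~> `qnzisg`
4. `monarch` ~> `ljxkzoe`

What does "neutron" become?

The rule is to swap each adjacent pair of characters (1↔2, 3↔4, ...), then shift every letter 3 places backward in the alphabet (wrapping around).
Starting from "neutron": after the first operation, "entuorn"; after the second, "bkqrlok".

bkqrlok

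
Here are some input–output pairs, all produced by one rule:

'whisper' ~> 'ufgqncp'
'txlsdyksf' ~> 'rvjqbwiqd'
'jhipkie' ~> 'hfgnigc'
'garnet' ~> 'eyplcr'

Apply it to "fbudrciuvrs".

What's happening: shift every letter 2 places backward in the alphabet (wrapping around).
On "fbudrciuvrs" that produces "dzsbpagstpq".

dzsbpagstpq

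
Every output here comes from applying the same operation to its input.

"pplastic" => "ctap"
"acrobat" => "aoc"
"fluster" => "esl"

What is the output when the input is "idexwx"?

Looking at the pairs, the operation is to keep every other character starting from the second (positions 2nd, 4th, 6th, ...), then reverse the string.
Working it through for "idexwx": intermediate "dxx", final "xxd".
(Check on "fluster": → "lse" → "esl" ✓)

xxd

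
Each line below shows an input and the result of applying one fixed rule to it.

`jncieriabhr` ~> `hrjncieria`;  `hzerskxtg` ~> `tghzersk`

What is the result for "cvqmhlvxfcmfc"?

fccvqmhlvxfc

The pattern: move the last 2 characters to the front (rotate right by 2), then delete the last character.
"cvqmhlvxfcmfc" → "fccvqmhlvxfcm" → "fccvqmhlvxfc".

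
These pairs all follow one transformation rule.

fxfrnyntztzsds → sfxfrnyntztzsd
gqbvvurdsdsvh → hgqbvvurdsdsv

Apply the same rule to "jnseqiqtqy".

yjnseqiqtq

The transformation: move the last character to the front.
On "jnseqiqtqy" that produces "yjnseqiqtq".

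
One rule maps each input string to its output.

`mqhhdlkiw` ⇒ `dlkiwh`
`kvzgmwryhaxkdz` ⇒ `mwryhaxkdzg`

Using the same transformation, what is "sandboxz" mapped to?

The pattern: delete the first 3 characters, then move the first character to the end.
Starting from "sandboxz": after the first operation, "dboxz"; after the second, "boxzd".

boxzd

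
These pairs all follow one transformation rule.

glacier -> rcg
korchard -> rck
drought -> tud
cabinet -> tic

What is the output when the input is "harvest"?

tvh

Looking at the pairs, the operation is to keep one character in every 3, starting at position 1 (positions 1st, 4th, 7th, ...), then reverse the string.
On "harvest": the first step gives "hvt", and the second then gives "tvh".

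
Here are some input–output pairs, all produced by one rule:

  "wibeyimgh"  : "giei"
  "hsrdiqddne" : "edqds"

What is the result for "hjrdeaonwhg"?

Looking at the pairs, the operation is to keep every other character starting from the second (positions 2nd, 4th, 6th, ...), then reverse the string.
Working it through for "hjrdeaonwhg": intermediate "jdanh", final "hnadj".
(Check on "hsrdiqddne": → "sdqde" → "edqds" ✓)

hnadj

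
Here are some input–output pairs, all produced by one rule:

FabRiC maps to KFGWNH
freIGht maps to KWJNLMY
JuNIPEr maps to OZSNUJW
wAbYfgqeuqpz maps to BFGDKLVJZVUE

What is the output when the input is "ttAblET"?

Rule — shift every letter 5 places forward in the alphabet (wrapping around), then convert every letter to uppercase.
For "ttAblET" the result is "YYFGQJY".

YYFGQJY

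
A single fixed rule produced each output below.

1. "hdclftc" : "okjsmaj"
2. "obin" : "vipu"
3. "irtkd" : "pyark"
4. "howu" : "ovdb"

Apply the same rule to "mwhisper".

Each output is the input with this applied: shift every letter 7 places forward in the alphabet (wrapping around).
Doing the same to "mwhisper": "tdopzwly".

tdopzwly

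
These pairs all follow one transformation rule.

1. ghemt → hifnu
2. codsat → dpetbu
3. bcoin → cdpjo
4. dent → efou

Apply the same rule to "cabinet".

dbcjofu

Each output is the input with this applied: shift every letter 1 place forward in the alphabet (wrapping around).
On "cabinet" that produces "dbcjofu".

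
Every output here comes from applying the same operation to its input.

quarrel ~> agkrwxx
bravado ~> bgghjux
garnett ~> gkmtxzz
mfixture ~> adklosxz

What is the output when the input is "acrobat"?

gghiuxz

Looking at the pairs, the operation is to shift every letter 6 places forward in the alphabet (wrapping around), then sort the characters into alphabetical order.
Starting from "acrobat": after the first operation, "gixuhgz"; after the second, "gghiuxz".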